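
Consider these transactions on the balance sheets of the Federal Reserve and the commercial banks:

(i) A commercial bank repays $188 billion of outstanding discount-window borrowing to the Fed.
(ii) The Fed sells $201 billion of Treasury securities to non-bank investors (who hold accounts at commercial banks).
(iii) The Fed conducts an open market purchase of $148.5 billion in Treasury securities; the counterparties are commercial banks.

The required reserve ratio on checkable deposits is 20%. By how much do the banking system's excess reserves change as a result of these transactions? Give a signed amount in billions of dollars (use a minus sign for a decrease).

-$200.3 billion

Discount-window repayment $188 billion: reserves −$188B, deposits 0.
Asset sale (to non-banks) $201 billion: reserves −$201B, deposits −$201B.
OMO purchase (from banks) $148.5 billion: reserves +$148.5B, deposits 0.
Totals: Δreserves = −$240.5B, Δdeposits = −$201B.
Δrequired reserves = 20% × −$201B = −$40.2B.
Δexcess reserves = Δreserves − Δrequired = −$240.5B − (−$40.2B) = -$200.3 billion.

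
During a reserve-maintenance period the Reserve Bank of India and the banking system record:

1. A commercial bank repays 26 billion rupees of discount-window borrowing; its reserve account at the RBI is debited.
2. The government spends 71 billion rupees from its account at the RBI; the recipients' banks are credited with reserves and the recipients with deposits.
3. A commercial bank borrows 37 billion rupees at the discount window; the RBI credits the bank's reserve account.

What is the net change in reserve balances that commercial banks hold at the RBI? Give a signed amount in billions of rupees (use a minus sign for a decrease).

+82 billion

RBI balance sheet:
  Assets:      Loans to banks +11B
  Liabilities: Bank reserves +82B, Government deposits −71B
Commercial banking system:
  Assets:      Reserves at CB +82B
  Liabilities: Checkable deposits +71B, Borrowings from CB +11B
So the change in reserve balances that commercial banks hold at the RBI is +82 billion.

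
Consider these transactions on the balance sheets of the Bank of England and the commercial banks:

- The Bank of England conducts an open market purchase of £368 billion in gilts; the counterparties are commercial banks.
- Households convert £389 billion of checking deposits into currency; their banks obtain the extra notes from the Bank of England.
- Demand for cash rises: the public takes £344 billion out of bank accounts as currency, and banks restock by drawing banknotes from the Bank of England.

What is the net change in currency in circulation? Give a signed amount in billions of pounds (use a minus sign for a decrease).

OMO purchase (from banks) £368 billion: no currency enters or leaves circulation → 0.
Currency withdrawal £389 billion: notes leave the central bank → +£389B.
Currency withdrawal £344 billion: notes leave the central bank → +£344B.
Net: 0 + 389 + 344 = +£733 billion.

+£733 billion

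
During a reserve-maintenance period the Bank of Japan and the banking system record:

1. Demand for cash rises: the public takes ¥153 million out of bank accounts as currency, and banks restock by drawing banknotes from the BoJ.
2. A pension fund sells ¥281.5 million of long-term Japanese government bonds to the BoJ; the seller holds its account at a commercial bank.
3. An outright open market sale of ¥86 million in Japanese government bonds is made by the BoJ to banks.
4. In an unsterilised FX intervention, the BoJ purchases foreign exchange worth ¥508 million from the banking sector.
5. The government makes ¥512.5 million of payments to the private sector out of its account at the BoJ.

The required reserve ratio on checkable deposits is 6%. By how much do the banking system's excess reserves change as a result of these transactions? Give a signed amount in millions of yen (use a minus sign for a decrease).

+¥1024.54 million

Currency withdrawal ¥153 million: reserves −¥153M, deposits −¥153M.
Asset purchase (from non-banks) ¥281.5 million: reserves +¥281.5M, deposits +¥281.5M.
OMO sale (to banks) ¥86 million: reserves −¥86M, deposits 0.
FX purchase ¥508 million: reserves +¥508M, deposits 0.
Government spending ¥512.5 million: reserves +¥512.5M, deposits +¥512.5M.
Totals: Δreserves = +¥1063M, Δdeposits = +¥641M.
Δrequired reserves = 6% × +¥641M = +¥38.46M.
Δexcess reserves = Δreserves − Δrequired = +¥1063M − (+¥38.46M) = +¥1024.54 million.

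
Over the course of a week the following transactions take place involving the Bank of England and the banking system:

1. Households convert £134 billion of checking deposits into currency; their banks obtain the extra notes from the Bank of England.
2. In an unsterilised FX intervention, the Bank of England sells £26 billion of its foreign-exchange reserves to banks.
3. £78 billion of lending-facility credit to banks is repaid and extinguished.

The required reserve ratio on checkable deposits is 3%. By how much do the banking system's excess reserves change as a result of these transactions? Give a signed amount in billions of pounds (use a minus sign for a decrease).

-£233.98 billion

Currency withdrawal £134 billion: reserves −£134B, deposits −£134B.
FX sale £26 billion: reserves −£26B, deposits 0.
Discount-window repayment £78 billion: reserves −£78B, deposits 0.
Totals: Δreserves = −£238B, Δdeposits = −£134B.
Δrequired reserves = 3% × −£134B = −£4.02B.
Δexcess reserves = Δreserves − Δrequired = −£238B − (−£4.02B) = -£233.98 billion.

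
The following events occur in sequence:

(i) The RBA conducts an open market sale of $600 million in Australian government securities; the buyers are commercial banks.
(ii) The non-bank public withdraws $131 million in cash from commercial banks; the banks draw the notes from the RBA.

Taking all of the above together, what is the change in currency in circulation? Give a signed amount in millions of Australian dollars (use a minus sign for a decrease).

OMO sale (to banks) $600 million: no currency enters or leaves circulation → 0.
Currency withdrawal $131 million: notes leave the central bank → +$131M.
Net: 0 + 131 = +$131 million.

+$131 million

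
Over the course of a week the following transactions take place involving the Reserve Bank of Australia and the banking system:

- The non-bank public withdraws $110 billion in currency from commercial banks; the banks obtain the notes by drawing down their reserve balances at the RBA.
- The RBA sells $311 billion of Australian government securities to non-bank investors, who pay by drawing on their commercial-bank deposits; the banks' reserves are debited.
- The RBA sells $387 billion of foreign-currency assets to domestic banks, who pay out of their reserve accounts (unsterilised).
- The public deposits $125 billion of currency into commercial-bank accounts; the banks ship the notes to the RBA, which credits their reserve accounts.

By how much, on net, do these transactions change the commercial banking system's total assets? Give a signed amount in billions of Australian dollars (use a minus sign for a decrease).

RBA balance sheet:
  Assets:      Securities −$311B, Foreign assets −$387B
  Liabilities: Bank reserves −$683B, Currency in circulation −$15B
Commercial banking system:
  Assets:      Reserves at CB −$683B, Foreign assets +$387B
  Liabilities: Checkable deposits −$296B
Change in total bank assets = -$296 billion.

-$296 billion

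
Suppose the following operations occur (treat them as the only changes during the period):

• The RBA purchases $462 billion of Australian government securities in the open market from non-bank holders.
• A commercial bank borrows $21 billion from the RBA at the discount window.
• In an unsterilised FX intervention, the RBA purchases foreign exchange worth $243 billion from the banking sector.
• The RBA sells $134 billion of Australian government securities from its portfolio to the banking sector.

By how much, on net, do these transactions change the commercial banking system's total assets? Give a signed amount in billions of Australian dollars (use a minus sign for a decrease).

+$483 billion

Asset purchase (from non-banks) $462 billion: bank balance sheets expand → +$462B.
Discount-window loan $21 billion: bank balance sheets expand → +$21B.
FX purchase $243 billion: just an asset swap on bank balance sheets → 0.
OMO sale (to banks) $134 billion: just an asset swap on bank balance sheets → 0.
Net: 462 + 21 + 0 + 0 = +$483 billion.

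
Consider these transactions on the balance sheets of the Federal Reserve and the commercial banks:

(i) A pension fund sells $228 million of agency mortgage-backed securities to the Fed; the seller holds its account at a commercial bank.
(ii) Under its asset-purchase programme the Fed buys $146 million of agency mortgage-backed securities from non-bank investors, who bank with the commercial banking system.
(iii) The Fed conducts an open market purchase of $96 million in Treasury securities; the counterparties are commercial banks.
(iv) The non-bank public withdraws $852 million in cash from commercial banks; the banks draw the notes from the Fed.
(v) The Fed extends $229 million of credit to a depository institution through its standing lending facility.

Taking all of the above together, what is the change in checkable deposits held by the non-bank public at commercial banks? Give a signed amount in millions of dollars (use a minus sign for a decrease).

Fed balance sheet:
  Assets:      Securities +$470M, Loans to banks +$229M
  Liabilities: Bank reserves −$153M, Currency in circulation +$852M
Commercial banking system:
  Assets:      Reserves at CB −$153M, Securities −$96M
  Liabilities: Checkable deposits −$478M, Borrowings from CB +$229M
So the change in checkable deposits held by the non-bank public at commercial banks is -$478 million.

-$478 million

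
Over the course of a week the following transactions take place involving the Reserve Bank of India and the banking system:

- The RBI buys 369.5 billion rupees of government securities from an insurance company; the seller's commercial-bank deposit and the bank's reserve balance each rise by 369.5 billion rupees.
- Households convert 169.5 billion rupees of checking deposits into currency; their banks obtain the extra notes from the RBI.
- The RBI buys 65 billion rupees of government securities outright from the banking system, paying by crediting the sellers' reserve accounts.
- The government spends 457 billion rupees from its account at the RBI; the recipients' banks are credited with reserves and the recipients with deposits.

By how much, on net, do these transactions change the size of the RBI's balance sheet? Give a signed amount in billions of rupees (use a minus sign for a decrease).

+434.5 billion

RBI balance sheet:
  Assets:      Securities +434.5B
  Liabilities: Bank reserves +722B, Currency in circulation +169.5B, Government deposits −457B
Change in total RBI assets = +434.5 billion.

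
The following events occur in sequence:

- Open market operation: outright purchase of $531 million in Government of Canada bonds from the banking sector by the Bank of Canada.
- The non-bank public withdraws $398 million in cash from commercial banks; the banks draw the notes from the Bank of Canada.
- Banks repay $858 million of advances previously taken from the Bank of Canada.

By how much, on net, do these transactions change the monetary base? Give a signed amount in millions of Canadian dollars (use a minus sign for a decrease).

-$327 million

Bank of Canada balance sheet:
  Assets:      Securities +$531M, Loans to banks −$858M
  Liabilities: Bank reserves −$725M, Currency in circulation +$398M
Monetary base = currency + reserves: +$398M + (−$725M) = -$327 million.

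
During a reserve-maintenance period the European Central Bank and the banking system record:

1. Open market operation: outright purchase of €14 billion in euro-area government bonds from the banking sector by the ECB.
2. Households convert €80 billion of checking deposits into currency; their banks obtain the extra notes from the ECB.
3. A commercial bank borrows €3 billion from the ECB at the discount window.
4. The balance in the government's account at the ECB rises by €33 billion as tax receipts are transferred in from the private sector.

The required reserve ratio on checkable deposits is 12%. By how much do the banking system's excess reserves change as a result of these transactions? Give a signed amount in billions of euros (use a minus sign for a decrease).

-€82.44 billion

OMO purchase (from banks) €14 billion: reserves +€14B, deposits 0.
Currency withdrawal €80 billion: reserves −€80B, deposits −€80B.
Discount-window loan €3 billion: reserves +€3B, deposits 0.
Government account inflow €33 billion: reserves −€33B, deposits −€33B.
Totals: Δreserves = −€96B, Δdeposits = −€113B.
Δrequired reserves = 12% × −€113B = −€13.56B.
Δexcess reserves = Δreserves − Δrequired = −€96B − (−€13.56B) = -€82.44 billion.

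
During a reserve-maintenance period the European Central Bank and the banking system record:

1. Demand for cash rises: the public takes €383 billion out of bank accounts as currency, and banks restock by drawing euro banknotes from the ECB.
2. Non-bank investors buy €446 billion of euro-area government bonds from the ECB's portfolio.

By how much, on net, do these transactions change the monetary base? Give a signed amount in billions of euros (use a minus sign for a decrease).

-€446 billion

Currency withdrawal €383 billion: just a shift between currency and reserves — both are base money → 0.
Asset sale (to non-banks) €446 billion: ECB balance sheet contracts → −€446B.
Net: 0 − 446 = -€446 billion.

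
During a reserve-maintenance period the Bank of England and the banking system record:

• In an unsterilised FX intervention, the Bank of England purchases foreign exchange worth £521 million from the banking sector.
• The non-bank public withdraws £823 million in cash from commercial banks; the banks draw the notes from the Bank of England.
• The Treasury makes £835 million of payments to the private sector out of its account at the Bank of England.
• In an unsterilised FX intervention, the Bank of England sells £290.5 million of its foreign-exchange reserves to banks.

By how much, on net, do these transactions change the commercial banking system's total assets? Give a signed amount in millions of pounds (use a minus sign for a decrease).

+£12 million

Bank of England balance sheet:
  Assets:      Foreign assets +£230.5M
  Liabilities: Bank reserves +£242.5M, Currency in circulation +£823M, Government deposits −£835M
Commercial banking system:
  Assets:      Reserves at CB +£242.5M, Foreign assets −£230.5M
  Liabilities: Checkable deposits +£12M
Change in total bank assets = +£12 million.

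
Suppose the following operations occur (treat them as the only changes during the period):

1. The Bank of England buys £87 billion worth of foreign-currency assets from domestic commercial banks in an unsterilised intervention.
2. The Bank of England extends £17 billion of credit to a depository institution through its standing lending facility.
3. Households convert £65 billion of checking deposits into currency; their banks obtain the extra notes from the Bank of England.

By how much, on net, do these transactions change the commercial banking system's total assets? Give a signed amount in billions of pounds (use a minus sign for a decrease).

FX purchase £87 billion: just an asset swap on bank balance sheets → 0.
Discount-window loan £17 billion: bank balance sheets expand → +£17B.
Currency withdrawal £65 billion: bank balance sheets shrink → −£65B.
Net: 0 + 17 − 65 = -£48 billion.

-£48 billion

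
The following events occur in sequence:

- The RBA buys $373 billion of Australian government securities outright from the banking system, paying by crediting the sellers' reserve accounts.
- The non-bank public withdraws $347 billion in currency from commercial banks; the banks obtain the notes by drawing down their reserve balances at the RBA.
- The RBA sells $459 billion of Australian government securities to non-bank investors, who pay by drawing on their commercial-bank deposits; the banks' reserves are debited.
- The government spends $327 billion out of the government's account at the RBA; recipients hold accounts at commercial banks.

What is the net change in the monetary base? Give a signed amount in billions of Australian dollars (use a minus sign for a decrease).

OMO purchase (from banks) $373 billion: RBA balance sheet expands → +$373B.
Currency withdrawal $347 billion: just a shift between currency and reserves — both are base money → 0.
Asset sale (to non-banks) $459 billion: RBA balance sheet contracts → −$459B.
Government spending $327 billion: a non-base liability converts back to reserves → +$327B.
Net: 373 + 0 − 459 + 327 = +$241 billion.

+$241 billion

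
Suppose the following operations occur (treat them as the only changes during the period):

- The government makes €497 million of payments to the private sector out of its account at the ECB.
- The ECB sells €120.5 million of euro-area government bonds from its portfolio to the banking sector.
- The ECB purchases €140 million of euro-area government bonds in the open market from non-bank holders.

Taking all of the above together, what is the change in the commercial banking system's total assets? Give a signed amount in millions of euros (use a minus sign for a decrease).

Government spending €497 million: bank balance sheets expand → +€497M.
OMO sale (to banks) €120.5 million: just an asset swap on bank balance sheets → 0.
Asset purchase (from non-banks) €140 million: bank balance sheets expand → +€140M.
Net: 497 + 0 + 140 = +€637 million.

+€637 million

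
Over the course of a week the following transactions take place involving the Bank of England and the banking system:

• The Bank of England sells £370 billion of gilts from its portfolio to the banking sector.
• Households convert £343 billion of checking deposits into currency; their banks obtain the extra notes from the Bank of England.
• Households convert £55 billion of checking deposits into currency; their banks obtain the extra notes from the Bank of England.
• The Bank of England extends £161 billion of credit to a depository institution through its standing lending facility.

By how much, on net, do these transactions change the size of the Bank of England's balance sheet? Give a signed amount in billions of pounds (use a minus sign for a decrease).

-£209 billion

OMO sale (to banks) £370 billion: a Bank of England asset is shed → −£370B.
Currency withdrawal £343 billion: only the composition of liabilities changes → 0.
Currency withdrawal £55 billion: only the composition of liabilities changes → 0.
Discount-window loan £161 billion: a Bank of England asset is acquired → +£161B.
Net: −370 + 0 + 0 + 161 = -£209 billion.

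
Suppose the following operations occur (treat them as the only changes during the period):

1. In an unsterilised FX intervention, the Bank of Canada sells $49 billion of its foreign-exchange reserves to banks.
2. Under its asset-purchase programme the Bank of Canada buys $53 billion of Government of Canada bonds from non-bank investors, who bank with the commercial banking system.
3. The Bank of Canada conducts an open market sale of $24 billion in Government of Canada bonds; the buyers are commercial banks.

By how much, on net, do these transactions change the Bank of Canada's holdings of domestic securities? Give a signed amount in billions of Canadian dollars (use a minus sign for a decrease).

FX sale $49 billion: the Bank of Canada's securities portfolio is untouched → 0.
Asset purchase (from non-banks) $53 billion: securities added to the Bank of Canada's portfolio → +$53B.
OMO sale (to banks) $24 billion: securities removed from the Bank of Canada's portfolio → −$24B.
Net: 0 + 53 − 24 = +$29 billion.

+$29 billion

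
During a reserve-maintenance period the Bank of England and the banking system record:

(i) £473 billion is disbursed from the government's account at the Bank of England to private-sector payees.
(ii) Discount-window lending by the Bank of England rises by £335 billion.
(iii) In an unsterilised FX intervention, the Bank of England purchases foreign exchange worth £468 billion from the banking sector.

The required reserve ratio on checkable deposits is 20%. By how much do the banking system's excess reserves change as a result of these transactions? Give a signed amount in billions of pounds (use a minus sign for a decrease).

Government spending £473 billion: reserves +£473B, deposits +£473B.
Discount-window loan £335 billion: reserves +£335B, deposits 0.
FX purchase £468 billion: reserves +£468B, deposits 0.
Totals: Δreserves = +£1276B, Δdeposits = +£473B.
Δrequired reserves = 20% × +£473B = +£94.6B.
Δexcess reserves = Δreserves − Δrequired = +£1276B − (+£94.6B) = +£1181.4 billion.

+£1181.4 billion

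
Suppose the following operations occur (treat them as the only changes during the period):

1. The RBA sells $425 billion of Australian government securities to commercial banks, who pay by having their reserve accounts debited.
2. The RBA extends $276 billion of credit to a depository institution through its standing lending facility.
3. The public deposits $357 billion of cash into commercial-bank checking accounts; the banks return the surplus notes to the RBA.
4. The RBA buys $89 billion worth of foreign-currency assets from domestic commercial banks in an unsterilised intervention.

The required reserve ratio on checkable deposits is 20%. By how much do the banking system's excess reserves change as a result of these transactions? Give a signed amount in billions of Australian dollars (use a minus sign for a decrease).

+$225.6 billion

OMO sale (to banks) $425 billion: reserves −$425B, deposits 0.
Discount-window loan $276 billion: reserves +$276B, deposits 0.
Currency deposit $357 billion: reserves +$357B, deposits +$357B.
FX purchase $89 billion: reserves +$89B, deposits 0.
Totals: Δreserves = +$297B, Δdeposits = +$357B.
Δrequired reserves = 20% × +$357B = +$71.4B.
Δexcess reserves = Δreserves − Δrequired = +$297B − (+$71.4B) = +$225.6 billion.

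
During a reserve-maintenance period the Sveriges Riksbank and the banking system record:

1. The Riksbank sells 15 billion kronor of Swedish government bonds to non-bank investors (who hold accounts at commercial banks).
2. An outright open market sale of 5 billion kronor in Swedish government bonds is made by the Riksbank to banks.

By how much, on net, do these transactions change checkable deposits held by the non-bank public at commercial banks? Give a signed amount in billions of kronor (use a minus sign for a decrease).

-15 billion

Riksbank balance sheet:
  Assets:      Securities −20B
  Liabilities: Bank reserves −20B
Commercial banking system:
  Assets:      Reserves at CB −20B, Securities +5B
  Liabilities: Checkable deposits −15B
So the change in checkable deposits held by the non-bank public at commercial banks is -15 billion.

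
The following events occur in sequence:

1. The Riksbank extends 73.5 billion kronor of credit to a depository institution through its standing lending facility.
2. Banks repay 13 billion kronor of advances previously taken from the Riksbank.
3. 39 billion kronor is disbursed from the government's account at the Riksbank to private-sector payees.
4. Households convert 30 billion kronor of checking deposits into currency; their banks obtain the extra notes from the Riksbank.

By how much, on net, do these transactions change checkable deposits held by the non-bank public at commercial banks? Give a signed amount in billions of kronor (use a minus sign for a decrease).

Riksbank balance sheet:
  Assets:      Loans to banks +60.5B
  Liabilities: Bank reserves +69.5B, Currency in circulation +30B, Government deposits −39B
Commercial banking system:
  Assets:      Reserves at CB +69.5B
  Liabilities: Checkable deposits +9B, Borrowings from CB +60.5B
So the change in checkable deposits held by the non-bank public at commercial banks is +9 billion.

+9 billion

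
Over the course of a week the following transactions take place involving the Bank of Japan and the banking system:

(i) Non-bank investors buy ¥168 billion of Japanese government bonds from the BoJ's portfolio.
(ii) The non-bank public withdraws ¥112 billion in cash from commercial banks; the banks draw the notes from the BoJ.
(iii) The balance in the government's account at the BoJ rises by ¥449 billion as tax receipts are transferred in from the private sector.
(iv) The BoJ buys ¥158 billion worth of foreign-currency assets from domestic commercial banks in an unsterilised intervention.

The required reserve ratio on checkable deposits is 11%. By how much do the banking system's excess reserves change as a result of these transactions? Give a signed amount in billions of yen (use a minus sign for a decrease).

-¥490.81 billion

Asset sale (to non-banks) ¥168 billion: reserves −¥168B, deposits −¥168B.
Currency withdrawal ¥112 billion: reserves −¥112B, deposits −¥112B.
Government account inflow ¥449 billion: reserves −¥449B, deposits −¥449B.
FX purchase ¥158 billion: reserves +¥158B, deposits 0.
Totals: Δreserves = −¥571B, Δdeposits = −¥729B.
Δrequired reserves = 11% × −¥729B = −¥80.19B.
Δexcess reserves = Δreserves − Δrequired = −¥571B − (−¥80.19B) = -¥490.81 billion.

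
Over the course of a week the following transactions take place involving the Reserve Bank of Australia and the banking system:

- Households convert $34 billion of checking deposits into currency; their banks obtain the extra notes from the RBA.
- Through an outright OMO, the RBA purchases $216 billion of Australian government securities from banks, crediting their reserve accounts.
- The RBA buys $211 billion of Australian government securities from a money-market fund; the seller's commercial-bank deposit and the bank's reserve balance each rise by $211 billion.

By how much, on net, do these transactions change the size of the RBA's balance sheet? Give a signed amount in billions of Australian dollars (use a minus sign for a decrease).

+$427 billion

RBA balance sheet:
  Assets:      Securities +$427B
  Liabilities: Bank reserves +$393B, Currency in circulation +$34B
Commercial banking system:
  Assets:      Reserves at CB +$393B, Securities −$216B
  Liabilities: Checkable deposits +$177B
Change in total RBA assets = +$427 billion.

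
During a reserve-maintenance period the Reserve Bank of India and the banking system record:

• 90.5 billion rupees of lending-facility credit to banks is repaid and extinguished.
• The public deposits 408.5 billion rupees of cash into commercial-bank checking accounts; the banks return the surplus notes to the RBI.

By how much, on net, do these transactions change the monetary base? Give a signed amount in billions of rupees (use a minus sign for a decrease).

Discount-window repayment 90.5 billion rupees: RBI balance sheet contracts → −90.5B.
Currency deposit 408.5 billion rupees: just a shift between currency and reserves — both are base money → 0.
Net: −90.5 + 0 = -90.5 billion.

-90.5 billion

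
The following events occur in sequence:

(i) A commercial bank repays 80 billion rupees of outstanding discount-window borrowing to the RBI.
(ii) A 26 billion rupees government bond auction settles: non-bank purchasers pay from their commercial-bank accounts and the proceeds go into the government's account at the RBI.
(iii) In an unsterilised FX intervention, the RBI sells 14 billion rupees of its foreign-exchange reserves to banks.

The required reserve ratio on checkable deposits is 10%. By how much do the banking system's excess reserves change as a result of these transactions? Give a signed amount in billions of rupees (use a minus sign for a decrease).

-117.4 billion

Discount-window repayment 80 billion rupees: reserves −80B, deposits 0.
Government account inflow 26 billion rupees: reserves −26B, deposits −26B.
FX sale 14 billion rupees: reserves −14B, deposits 0.
Totals: Δreserves = −120B, Δdeposits = −26B.
Δrequired reserves = 10% × −26B = −2.6B.
Δexcess reserves = Δreserves − Δrequired = −120B − (−2.6B) = -117.4 billion.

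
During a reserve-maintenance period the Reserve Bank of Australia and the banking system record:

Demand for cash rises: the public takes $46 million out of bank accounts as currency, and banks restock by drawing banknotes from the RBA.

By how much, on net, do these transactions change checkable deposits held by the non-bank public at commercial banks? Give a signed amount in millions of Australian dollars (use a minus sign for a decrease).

Currency withdrawal $46 million: non-bank counterparties' bank balances fall → −$46M.

-$46 million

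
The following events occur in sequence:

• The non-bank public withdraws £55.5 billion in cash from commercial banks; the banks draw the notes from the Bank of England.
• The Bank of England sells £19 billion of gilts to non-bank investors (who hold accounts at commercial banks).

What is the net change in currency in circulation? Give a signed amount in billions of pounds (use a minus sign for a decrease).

Currency withdrawal £55.5 billion: notes leave the central bank → +£55.5B.
Asset sale (to non-banks) £19 billion: no currency enters or leaves circulation → 0.
Net: 55.5 + 0 = +£55.5 billion.

+£55.5 billion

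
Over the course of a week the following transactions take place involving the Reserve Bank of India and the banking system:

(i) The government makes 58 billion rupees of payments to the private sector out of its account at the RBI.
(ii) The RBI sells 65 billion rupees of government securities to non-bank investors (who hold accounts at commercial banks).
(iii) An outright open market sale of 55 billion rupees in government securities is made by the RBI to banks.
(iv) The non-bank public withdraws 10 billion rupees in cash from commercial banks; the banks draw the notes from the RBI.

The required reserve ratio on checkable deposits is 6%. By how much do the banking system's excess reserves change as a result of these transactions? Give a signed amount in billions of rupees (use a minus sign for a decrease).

-70.98 billion

Government spending 58 billion rupees: reserves +58B, deposits +58B.
Asset sale (to non-banks) 65 billion rupees: reserves −65B, deposits −65B.
OMO sale (to banks) 55 billion rupees: reserves −55B, deposits 0.
Currency withdrawal 10 billion rupees: reserves −10B, deposits −10B.
Totals: Δreserves = −72B, Δdeposits = −17B.
Δrequired reserves = 6% × −17B = −1.02B.
Δexcess reserves = Δreserves − Δrequired = −72B − (−1.02B) = -70.98 billion.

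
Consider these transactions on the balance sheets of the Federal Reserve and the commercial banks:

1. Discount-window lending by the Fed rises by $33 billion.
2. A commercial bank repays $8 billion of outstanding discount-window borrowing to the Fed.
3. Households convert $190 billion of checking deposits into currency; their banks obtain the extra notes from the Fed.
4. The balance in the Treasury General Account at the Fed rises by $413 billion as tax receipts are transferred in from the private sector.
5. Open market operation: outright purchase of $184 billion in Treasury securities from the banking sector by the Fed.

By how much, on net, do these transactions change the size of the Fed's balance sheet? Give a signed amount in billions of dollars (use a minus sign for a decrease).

Fed balance sheet:
  Assets:      Securities +$184B, Loans to banks +$25B
  Liabilities: Bank reserves −$394B, Currency in circulation +$190B, Government deposits +$413B
Commercial banking system:
  Assets:      Reserves at CB −$394B, Securities −$184B
  Liabilities: Checkable deposits −$603B, Borrowings from CB +$25B
Change in total Fed assets = +$209 billion.

+$209 billion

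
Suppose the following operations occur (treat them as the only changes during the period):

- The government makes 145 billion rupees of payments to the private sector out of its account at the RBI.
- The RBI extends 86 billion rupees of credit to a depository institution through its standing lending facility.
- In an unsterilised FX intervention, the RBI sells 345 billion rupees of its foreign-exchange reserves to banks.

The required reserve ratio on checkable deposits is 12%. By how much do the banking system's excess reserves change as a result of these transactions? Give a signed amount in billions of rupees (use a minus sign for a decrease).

Government spending 145 billion rupees: reserves +145B, deposits +145B.
Discount-window loan 86 billion rupees: reserves +86B, deposits 0.
FX sale 345 billion rupees: reserves −345B, deposits 0.
Totals: Δreserves = −114B, Δdeposits = +145B.
Δrequired reserves = 12% × +145B = +17.4B.
Δexcess reserves = Δreserves − Δrequired = −114B − (+17.4B) = -131.4 billion.

-131.4 billion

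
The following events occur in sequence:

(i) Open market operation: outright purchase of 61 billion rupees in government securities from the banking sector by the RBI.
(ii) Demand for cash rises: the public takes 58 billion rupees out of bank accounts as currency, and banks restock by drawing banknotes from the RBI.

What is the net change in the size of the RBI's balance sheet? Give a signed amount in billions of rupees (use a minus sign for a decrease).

+61 billion

RBI balance sheet:
  Assets:      Securities +61B
  Liabilities: Bank reserves +3B, Currency in circulation +58B
Commercial banking system:
  Assets:      Reserves at CB +3B, Securities −61B
  Liabilities: Checkable deposits −58B
Change in total RBI assets = +61 billion.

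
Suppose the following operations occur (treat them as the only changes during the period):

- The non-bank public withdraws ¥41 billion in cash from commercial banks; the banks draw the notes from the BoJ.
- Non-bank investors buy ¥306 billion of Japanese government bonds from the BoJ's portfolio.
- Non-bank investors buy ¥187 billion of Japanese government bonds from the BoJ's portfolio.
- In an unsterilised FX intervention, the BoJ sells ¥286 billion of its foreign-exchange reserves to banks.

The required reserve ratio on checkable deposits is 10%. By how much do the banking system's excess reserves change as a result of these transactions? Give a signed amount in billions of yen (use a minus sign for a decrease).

Currency withdrawal ¥41 billion: reserves −¥41B, deposits −¥41B.
Asset sale (to non-banks) ¥306 billion: reserves −¥306B, deposits −¥306B.
Asset sale (to non-banks) ¥187 billion: reserves −¥187B, deposits −¥187B.
FX sale ¥286 billion: reserves −¥286B, deposits 0.
Totals: Δreserves = −¥820B, Δdeposits = −¥534B.
Δrequired reserves = 10% × −¥534B = −¥53.4B.
Δexcess reserves = Δreserves − Δrequired = −¥820B − (−¥53.4B) = -¥766.6 billion.

-¥766.6 billion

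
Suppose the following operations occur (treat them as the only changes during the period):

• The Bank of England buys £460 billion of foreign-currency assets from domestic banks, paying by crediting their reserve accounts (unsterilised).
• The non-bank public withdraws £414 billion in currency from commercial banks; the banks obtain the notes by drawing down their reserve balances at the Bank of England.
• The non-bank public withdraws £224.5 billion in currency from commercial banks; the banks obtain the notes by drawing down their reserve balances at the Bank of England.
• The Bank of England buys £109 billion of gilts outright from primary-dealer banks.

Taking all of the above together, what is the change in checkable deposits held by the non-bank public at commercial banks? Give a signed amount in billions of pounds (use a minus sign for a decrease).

FX purchase £460 billion: the counterparty is a bank, so public deposits are unchanged → 0.
Currency withdrawal £414 billion: non-bank counterparties' bank balances fall → −£414B.
Currency withdrawal £224.5 billion: non-bank counterparties' bank balances fall → −£224.5B.
OMO purchase (from banks) £109 billion: the counterparty is a bank, so public deposits are unchanged → 0.
Net: 0 − 414 − 224.5 + 0 = -£638.5 billion.

-£638.5 billion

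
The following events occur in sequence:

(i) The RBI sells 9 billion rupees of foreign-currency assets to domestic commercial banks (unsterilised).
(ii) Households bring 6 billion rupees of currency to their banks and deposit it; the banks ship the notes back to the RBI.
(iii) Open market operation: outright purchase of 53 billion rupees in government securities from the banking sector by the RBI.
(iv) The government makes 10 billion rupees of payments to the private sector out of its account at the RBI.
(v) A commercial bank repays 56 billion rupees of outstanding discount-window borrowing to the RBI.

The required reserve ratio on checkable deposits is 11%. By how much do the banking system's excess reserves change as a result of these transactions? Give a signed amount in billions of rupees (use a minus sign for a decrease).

FX sale 9 billion rupees: reserves −9B, deposits 0.
Currency deposit 6 billion rupees: reserves +6B, deposits +6B.
OMO purchase (from banks) 53 billion rupees: reserves +53B, deposits 0.
Government spending 10 billion rupees: reserves +10B, deposits +10B.
Discount-window repayment 56 billion rupees: reserves −56B, deposits 0.
Totals: Δreserves = +4B, Δdeposits = +16B.
Δrequired reserves = 11% × +16B = +1.76B.
Δexcess reserves = Δreserves − Δrequired = +4B − (+1.76B) = +2.24 billion.

+2.24 billion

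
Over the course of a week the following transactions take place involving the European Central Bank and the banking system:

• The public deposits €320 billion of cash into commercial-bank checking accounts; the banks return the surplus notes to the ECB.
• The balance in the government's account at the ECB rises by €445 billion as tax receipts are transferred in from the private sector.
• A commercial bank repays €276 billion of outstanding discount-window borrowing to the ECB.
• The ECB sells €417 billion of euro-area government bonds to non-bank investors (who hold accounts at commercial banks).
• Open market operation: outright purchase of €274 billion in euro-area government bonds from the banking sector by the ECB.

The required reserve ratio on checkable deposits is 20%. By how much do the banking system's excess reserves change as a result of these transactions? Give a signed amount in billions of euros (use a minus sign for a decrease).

-€435.6 billion

Currency deposit €320 billion: reserves +€320B, deposits +€320B.
Government account inflow €445 billion: reserves −€445B, deposits −€445B.
Discount-window repayment €276 billion: reserves −€276B, deposits 0.
Asset sale (to non-banks) €417 billion: reserves −€417B, deposits −€417B.
OMO purchase (from banks) €274 billion: reserves +€274B, deposits 0.
Totals: Δreserves = −€544B, Δdeposits = −€542B.
Δrequired reserves = 20% × −€542B = −€108.4B.
Δexcess reserves = Δreserves − Δrequired = −€544B − (−€108.4B) = -€435.6 billion.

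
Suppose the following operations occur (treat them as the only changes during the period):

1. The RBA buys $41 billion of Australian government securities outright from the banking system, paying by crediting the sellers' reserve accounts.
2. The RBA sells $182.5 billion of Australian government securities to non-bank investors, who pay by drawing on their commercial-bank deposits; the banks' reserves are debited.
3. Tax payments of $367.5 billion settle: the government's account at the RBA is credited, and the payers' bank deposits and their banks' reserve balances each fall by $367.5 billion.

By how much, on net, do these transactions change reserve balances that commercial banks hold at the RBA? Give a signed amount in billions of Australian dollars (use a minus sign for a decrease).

-$509 billion

RBA balance sheet:
  Assets:      Securities −$141.5B
  Liabilities: Bank reserves −$509B, Government deposits +$367.5B
So the change in reserve balances that commercial banks hold at the RBA is -$509 billion.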